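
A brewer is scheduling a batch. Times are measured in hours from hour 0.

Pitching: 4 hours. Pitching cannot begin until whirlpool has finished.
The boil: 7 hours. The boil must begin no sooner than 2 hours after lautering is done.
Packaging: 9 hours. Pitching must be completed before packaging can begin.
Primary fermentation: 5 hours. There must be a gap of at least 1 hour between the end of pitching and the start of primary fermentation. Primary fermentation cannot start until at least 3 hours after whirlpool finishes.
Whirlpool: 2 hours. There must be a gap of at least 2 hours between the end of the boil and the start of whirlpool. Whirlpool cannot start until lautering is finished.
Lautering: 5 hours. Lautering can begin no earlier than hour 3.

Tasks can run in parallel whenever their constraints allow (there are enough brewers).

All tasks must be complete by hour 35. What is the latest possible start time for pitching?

22

To finish by hour 35, primary fermentation (duration 5) must start no later than hour 30.
Packaging must finish by hour 35; it takes 9 hours, so it must start by 35 − 9 = hour 26.
Pitching must finish in time for primary fermentation (must start by hour 30, minus 1-hour gap → hour 29); packaging (must start by hour 26). The tightest is hour 26, so pitching must start by 26 − 4 = hour 22.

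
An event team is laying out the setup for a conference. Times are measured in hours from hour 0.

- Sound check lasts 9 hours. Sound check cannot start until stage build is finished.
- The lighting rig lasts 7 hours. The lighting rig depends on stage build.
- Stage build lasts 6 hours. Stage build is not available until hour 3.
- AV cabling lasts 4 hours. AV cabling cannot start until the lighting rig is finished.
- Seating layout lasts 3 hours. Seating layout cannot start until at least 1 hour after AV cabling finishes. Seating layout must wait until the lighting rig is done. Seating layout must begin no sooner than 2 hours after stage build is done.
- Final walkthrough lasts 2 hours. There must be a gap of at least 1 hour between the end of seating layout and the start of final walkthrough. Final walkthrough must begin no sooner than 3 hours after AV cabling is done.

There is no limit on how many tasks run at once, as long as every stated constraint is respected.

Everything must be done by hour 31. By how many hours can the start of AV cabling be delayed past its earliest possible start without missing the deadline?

4

Stage build cannot begin until its own release at hour 3. It runs from hour 3 to 3 + 6 = hour 9.
After stage build (finishes hour 9), the lighting rig can start at hour 9 and finishes at hour 16.
AV cabling waits on the lighting rig (finishes hour 16), so it starts at hour 16 and finishes at 16 + 4 = hour 20.

Working backward from the deadline:
To finish by hour 31, final walkthrough (duration 2) must start no later than hour 29.
Since final walkthrough (must start by hour 29, minus 1-hour gap → hour 28) depends on it, seating layout must finish by hour 28. Backing off its 3-hour duration gives a latest start of hour 25.
For AV cabling: seating layout (must start by hour 25, minus 1-hour gap → hour 24); final walkthrough (must start by hour 29, minus 3-hour gap → hour 26). The most restrictive is hour 24; with a 4-hour duration, AV cabling must start by hour 20.
So AV cabling can start as early as hour 16 and as late as hour 20, giving 20 − 16 = 4 hours of slack.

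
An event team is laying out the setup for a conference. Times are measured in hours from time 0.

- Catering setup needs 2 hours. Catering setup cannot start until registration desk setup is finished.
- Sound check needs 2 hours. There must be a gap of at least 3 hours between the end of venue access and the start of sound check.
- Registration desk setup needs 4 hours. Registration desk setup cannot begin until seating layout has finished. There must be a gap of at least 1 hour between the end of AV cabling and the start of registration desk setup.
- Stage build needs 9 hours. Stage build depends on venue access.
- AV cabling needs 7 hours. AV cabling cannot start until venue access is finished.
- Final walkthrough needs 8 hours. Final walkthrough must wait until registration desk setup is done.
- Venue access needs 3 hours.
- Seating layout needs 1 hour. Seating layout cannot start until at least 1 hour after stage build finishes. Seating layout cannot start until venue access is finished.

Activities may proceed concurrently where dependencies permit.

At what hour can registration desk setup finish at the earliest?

18

Venue access has no prerequisites, so it starts at hour 0 and finishes at hour 3.
AV cabling waits on venue access (finishes hour 3), so it starts at hour 3 and finishes at 3 + 7 = hour 10.
Stage build waits on venue access (finishes hour 3), so it starts at hour 3 and finishes at 3 + 9 = hour 12.
Seating layout cannot start until stage build (finishes hour 12, plus 1-hour gap → hour 13); venue access (finishes hour 3). The controlling bound is hour 13, so seating layout finishes at 13 + 1 = hour 14.
Registration desk setup cannot start until seating layout (finishes hour 14); AV cabling (finishes hour 10, plus 1-hour gap → hour 11). The controlling bound is hour 14, so registration desk setup finishes at 14 + 4 = hour 18.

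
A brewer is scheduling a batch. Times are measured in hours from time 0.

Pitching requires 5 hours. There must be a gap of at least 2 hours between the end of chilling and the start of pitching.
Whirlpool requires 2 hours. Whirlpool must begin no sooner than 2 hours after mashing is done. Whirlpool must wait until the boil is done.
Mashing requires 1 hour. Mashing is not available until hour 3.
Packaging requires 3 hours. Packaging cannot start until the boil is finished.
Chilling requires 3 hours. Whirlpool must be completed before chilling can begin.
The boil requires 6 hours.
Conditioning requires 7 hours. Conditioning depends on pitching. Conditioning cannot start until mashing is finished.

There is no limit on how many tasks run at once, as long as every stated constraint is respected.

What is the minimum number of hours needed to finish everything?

The boil can start immediately at hour 0; it finishes at hour 6.
After the boil (finishes hour 6), packaging can start at hour 6 and finishes at hour 9.
Mashing waits on its own release at hour 3, so it starts at hour 3 and finishes at 3 + 1 = hour 4.
For whirlpool: mashing (finishes hour 4, plus 2-hour gap → hour 6); the boil (finishes hour 6). Taking the maximum gives a start of hour 6, and it finishes at 6 + 2 = hour 8.
Chilling cannot begin until whirlpool (finishes hour 8). It runs from hour 8 to 8 + 3 = hour 11.
Pitching waits on chilling (finishes hour 11, plus 2-hour gap → hour 13), so it starts at hour 13 and finishes at 13 + 5 = hour 18.
For conditioning: pitching (finishes hour 18); mashing (finishes hour 4). Taking the maximum gives a start of hour 18, and it finishes at 18 + 7 = hour 25.
All tasks are finished once the last one completes. Finish times: Mashing at 4, The boil at 6, Whirlpool at 8, Chilling at 11, Pitching at 18, Conditioning at 25, Packaging at 9. The latest is hour 25.

25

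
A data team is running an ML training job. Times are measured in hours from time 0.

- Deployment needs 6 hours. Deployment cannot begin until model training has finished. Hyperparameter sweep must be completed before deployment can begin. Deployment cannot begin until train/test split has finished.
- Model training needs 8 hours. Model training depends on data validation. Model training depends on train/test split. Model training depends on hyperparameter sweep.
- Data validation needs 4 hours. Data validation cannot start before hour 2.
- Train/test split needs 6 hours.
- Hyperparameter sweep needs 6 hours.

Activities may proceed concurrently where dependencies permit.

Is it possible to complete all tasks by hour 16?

Hyperparameter sweep can start immediately at hour 0; it finishes at hour 6.
Nothing blocks train/test split, so it runs from hour 0 to hour 6.
After its own release at hour 2, data validation can start at hour 2 and finishes at hour 6.
Model training has to wait for data validation (finishes hour 6); train/test split (finishes hour 6); hyperparameter sweep (finishes hour 6). The latest of these is hour 6, so model training runs hour 6 to 6 + 8 = hour 14.
Deployment needs all of model training (finishes hour 14); hyperparameter sweep (finishes hour 6); train/test split (finishes hour 6). That puts its earliest start at hour 14; it finishes at 14 + 6 = hour 20.
The earliest everything can be done is hour 20, which is after the deadline of 16, so it is not possible.

No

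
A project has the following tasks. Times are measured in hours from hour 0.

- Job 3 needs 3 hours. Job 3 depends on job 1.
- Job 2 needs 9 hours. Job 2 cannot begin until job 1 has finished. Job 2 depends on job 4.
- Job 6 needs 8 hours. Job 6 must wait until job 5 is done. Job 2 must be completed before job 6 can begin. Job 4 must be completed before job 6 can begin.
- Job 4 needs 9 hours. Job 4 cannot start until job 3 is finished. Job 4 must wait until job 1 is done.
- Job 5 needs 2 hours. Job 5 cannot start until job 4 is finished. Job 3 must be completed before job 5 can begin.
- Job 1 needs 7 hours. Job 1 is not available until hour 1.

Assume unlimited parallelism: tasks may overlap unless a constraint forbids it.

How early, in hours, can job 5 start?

Job 1 waits on its own release at hour 1, so it starts at hour 1 and finishes at 1 + 7 = hour 8.
After job 1 (finishes hour 8), job 3 can start at hour 8 and finishes at hour 11.
Job 4 has to wait for job 3 (finishes hour 11); job 1 (finishes hour 8). The latest of these is hour 11, so job 4 runs hour 11 to 11 + 9 = hour 20.
Job 5 waits on job 4 (finishes hour 20); job 3 (finishes hour 11). The latest of these is hour 20, which is the earliest job 5 can start.

20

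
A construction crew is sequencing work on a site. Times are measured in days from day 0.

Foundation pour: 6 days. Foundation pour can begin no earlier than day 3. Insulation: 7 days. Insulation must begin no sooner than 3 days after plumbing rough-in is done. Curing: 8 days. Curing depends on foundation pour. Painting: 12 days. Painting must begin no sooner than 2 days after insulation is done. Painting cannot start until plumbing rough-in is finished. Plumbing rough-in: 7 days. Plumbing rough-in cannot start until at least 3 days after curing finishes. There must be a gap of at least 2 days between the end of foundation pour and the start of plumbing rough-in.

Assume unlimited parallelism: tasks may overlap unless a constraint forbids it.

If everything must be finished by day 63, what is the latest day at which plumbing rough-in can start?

32

Nothing follows painting; the deadline of day 63 is its only limit. It must start by 63 − 12 = day 51.
Insulation has to be done before painting (must start by day 51, minus 2-day gap → day 49). That means finishing by day 49, i.e. starting by 49 − 7 = day 42.
For plumbing rough-in: insulation (must start by day 42, minus 3-day gap → day 39); painting (must start by day 51). The most restrictive is day 39; with a 7-day duration, plumbing rough-in must start by day 32.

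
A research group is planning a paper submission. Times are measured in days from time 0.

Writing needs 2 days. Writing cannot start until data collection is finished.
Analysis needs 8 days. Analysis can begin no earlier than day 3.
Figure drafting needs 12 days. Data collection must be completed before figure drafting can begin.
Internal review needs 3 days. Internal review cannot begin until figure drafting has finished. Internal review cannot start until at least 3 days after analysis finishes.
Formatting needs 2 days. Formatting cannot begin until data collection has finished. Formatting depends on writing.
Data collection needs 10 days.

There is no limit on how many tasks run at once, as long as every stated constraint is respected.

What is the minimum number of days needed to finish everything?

25

Analysis cannot begin until its own release at day 3. It runs from day 3 to 3 + 8 = day 11.
Nothing blocks data collection, so it runs from day 0 to day 10.
After data collection (finishes day 10), writing can start at day 10 and finishes at day 12.
Formatting cannot start until data collection (finishes day 10); writing (finishes day 12). The controlling bound is day 12, so formatting finishes at 12 + 2 = day 14.
Figure drafting waits on data collection (finishes day 10), so it starts at day 10 and finishes at 10 + 12 = day 22.
For internal review: figure drafting (finishes day 22); analysis (finishes day 11, plus 3-day gap → day 14). Taking the maximum gives a start of day 22, and it finishes at 22 + 3 = day 25.
All tasks are finished once the last one completes. Finish times: Data collection at 10, Analysis at 11, Figure drafting at 22, Writing at 12, Internal review at 25, Formatting at 14. The latest is day 25.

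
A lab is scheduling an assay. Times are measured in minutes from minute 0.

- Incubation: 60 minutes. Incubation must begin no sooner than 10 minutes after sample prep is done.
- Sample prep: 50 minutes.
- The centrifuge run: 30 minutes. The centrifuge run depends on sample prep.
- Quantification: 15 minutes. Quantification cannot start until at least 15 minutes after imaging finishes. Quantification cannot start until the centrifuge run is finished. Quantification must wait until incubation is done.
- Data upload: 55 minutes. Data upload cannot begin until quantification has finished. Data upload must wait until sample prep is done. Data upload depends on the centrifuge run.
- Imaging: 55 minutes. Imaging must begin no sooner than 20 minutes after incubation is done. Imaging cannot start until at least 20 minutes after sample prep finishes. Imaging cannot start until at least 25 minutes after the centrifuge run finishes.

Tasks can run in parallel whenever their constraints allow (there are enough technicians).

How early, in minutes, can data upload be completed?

Sample prep has no prerequisites, so it starts at minute 0 and finishes at minute 50.
After sample prep (finishes minute 50), the centrifuge run can start at minute 50 and finishes at minute 80.
After sample prep (finishes minute 50, plus 10-minute gap → minute 60), incubation can start at minute 60 and finishes at minute 120.
Imaging needs all of incubation (finishes minute 120, plus 20-minute gap → minute 140); sample prep (finishes minute 50, plus 20-minute gap → minute 70); the centrifuge run (finishes minute 80, plus 25-minute gap → minute 105). That puts its earliest start at minute 140; it finishes at 140 + 55 = minute 195.
For quantification: imaging (finishes minute 195, plus 15-minute gap → minute 210); the centrifuge run (finishes minute 80); incubation (finishes minute 120). Taking the maximum gives a start of minute 210, and it finishes at 210 + 15 = minute 225.
For data upload: quantification (finishes minute 225); sample prep (finishes minute 50); the centrifuge run (finishes minute 80). Taking the maximum gives a start of minute 225, and it finishes at 225 + 55 = minute 280.

280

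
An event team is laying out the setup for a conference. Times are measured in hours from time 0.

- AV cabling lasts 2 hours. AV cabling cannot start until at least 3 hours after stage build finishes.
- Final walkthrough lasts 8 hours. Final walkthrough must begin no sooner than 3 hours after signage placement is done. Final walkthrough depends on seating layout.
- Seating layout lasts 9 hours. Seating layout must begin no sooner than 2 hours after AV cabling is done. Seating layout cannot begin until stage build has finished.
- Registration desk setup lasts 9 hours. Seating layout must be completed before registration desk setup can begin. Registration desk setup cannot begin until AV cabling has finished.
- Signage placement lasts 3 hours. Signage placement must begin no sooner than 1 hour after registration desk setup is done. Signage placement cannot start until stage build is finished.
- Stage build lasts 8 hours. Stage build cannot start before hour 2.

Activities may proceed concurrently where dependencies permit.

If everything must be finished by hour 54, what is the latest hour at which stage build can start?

6

Final walkthrough must finish by hour 54; it takes 8 hours, so it must start by 54 − 8 = hour 46.
Signage placement must finish before final walkthrough (must start by hour 46, minus 3-hour gap → hour 43). With a 3-hour duration, signage placement must start by 43 − 3 = hour 40.
Since signage placement (must start by hour 40, minus 1-hour gap → hour 39) depends on it, registration desk setup must finish by hour 39. Backing off its 9-hour duration gives a latest start of hour 30.
Seating layout must finish in time for registration desk setup (must start by hour 30); final walkthrough (must start by hour 46). The tightest is hour 30, so seating layout must start by 30 − 9 = hour 21.
AV cabling feeds seating layout (must start by hour 21, minus 2-hour gap → hour 19); registration desk setup (must start by hour 30). Taking the minimum, AV cabling must finish by hour 19 and start by 19 − 2 = hour 17.
Stage build has several dependents: AV cabling (must start by hour 17, minus 3-hour gap → hour 14); seating layout (must start by hour 21); signage placement (must start by hour 40). The earliest of those limits is hour 14, so stage build must start by 14 − 8 = hour 6.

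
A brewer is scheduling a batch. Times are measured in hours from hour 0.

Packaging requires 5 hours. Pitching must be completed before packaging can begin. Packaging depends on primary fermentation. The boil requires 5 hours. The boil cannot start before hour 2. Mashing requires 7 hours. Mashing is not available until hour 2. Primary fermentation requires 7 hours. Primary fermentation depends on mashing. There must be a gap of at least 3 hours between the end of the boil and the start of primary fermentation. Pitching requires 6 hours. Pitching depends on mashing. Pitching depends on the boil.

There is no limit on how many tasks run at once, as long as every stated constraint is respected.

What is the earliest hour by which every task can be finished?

22

After its own release at hour 2, the boil can start at hour 2 and finishes at hour 7.
Mashing cannot begin until its own release at hour 2. It runs from hour 2 to 2 + 7 = hour 9.
Primary fermentation needs all of mashing (finishes hour 9); the boil (finishes hour 7, plus 3-hour gap → hour 10). That puts its earliest start at hour 10; it finishes at 10 + 7 = hour 17.
Pitching has to wait for mashing (finishes hour 9); the boil (finishes hour 7). The latest of these is hour 9, so pitching runs hour 9 to 9 + 6 = hour 15.
For packaging: pitching (finishes hour 15); primary fermentation (finishes hour 17). Taking the maximum gives a start of hour 17, and it finishes at 17 + 5 = hour 22.
All tasks are finished once the last one completes. Finish times: Mashing at 9, The boil at 7, Pitching at 15, Primary fermentation at 17, Packaging at 22. The latest is hour 22.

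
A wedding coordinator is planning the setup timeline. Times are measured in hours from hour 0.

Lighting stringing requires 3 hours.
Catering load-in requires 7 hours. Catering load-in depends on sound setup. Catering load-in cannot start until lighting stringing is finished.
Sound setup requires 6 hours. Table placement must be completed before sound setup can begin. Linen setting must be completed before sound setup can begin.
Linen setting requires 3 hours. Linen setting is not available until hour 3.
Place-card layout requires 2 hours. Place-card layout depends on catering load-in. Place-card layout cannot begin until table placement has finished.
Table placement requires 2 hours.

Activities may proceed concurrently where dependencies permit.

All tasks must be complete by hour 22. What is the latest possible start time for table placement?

5

To finish by hour 22, place-card layout (duration 2) must start no later than hour 20.
Catering load-in feeds into place-card layout (must start by hour 20); so catering load-in must finish by hour 20 and therefore start by hour 13.
Since catering load-in (must start by hour 13) depends on it, sound setup must finish by hour 13. Backing off its 6-hour duration gives a latest start of hour 7.
For table placement: sound setup (must start by hour 7); place-card layout (must start by hour 20). The most restrictive is hour 7; with a 2-hour duration, table placement must start by hour 5.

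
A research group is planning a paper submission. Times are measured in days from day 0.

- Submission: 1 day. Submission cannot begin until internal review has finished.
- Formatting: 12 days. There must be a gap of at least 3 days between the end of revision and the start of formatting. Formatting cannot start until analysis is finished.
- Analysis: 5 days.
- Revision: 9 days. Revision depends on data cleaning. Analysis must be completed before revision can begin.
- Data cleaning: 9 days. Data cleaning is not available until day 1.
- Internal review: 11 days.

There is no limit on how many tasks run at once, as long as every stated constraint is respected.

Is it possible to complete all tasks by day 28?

Nothing blocks internal review, so it runs from day 0 to day 11.
Submission cannot begin until internal review (finishes day 11). It runs from day 11 to 11 + 1 = day 12.
Analysis can start immediately at day 0; it finishes at day 5.
Data cleaning waits on its own release at day 1, so it starts at day 1 and finishes at 1 + 9 = day 10.
Revision cannot start until data cleaning (finishes day 10); analysis (finishes day 5). The controlling bound is day 10, so revision finishes at 10 + 9 = day 19.
For formatting: revision (finishes day 19, plus 3-day gap → day 22); analysis (finishes day 5). Taking the maximum gives a start of day 22, and it finishes at 22 + 12 = day 34.
The earliest everything can be done is day 34, which is after the deadline of 28, so it is not possible.

No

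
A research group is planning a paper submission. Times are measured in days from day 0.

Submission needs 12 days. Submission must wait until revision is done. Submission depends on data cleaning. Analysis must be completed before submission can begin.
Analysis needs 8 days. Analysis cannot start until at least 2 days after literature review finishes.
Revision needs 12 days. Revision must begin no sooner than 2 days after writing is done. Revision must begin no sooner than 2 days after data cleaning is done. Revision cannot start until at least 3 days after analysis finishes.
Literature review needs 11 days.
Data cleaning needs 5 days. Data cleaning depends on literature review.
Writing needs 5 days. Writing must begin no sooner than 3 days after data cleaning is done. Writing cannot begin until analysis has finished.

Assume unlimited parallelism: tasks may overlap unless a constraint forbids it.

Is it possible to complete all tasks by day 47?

No

Literature review has no prerequisites, so it starts at day 0 and finishes at day 11.
Analysis waits on literature review (finishes day 11, plus 2-day gap → day 13), so it starts at day 13 and finishes at 13 + 8 = day 21.
Data cleaning cannot begin until literature review (finishes day 11). It runs from day 11 to 11 + 5 = day 16.
Writing cannot start until data cleaning (finishes day 16, plus 3-day gap → day 19); analysis (finishes day 21). The controlling bound is day 21, so writing finishes at 21 + 5 = day 26.
Revision has to wait for writing (finishes day 26, plus 2-day gap → day 28); data cleaning (finishes day 16, plus 2-day gap → day 18); analysis (finishes day 21, plus 3-day gap → day 24). The latest of these is day 28, so revision runs day 28 to 28 + 12 = day 40.
Submission needs all of revision (finishes day 40); data cleaning (finishes day 16); analysis (finishes day 21). That puts its earliest start at day 40; it finishes at 40 + 12 = day 52.
The earliest everything can be done is day 52, which is after the deadline of 47, so it is not possible.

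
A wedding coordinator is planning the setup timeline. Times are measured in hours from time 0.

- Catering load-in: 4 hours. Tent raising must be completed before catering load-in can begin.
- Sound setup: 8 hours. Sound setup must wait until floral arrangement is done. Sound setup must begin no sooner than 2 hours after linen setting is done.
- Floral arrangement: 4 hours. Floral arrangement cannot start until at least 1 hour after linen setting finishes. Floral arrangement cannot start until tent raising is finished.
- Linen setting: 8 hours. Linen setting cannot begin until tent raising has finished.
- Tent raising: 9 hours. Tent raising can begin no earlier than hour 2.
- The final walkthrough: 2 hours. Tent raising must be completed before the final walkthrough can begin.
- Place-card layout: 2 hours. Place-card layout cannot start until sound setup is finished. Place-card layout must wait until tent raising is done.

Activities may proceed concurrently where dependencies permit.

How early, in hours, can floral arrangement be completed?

After its own release at hour 2, tent raising can start at hour 2 and finishes at hour 11.
Linen setting cannot begin until tent raising (finishes hour 11). It runs from hour 11 to 11 + 8 = hour 19.
For floral arrangement: linen setting (finishes hour 19, plus 1-hour gap → hour 20); tent raising (finishes hour 11). Taking the maximum gives a start of hour 20, and it finishes at 20 + 4 = hour 24.

24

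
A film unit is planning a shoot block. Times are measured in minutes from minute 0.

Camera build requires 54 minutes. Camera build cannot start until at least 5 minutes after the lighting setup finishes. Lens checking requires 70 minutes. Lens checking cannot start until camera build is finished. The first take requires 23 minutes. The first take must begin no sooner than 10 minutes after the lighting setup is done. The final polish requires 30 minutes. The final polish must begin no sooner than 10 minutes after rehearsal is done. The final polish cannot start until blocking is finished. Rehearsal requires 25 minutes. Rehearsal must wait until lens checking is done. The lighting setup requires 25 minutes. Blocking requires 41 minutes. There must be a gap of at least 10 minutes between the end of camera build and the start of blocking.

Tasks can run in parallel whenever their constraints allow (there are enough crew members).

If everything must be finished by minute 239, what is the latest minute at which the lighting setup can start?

20

The final polish has no dependents, so it just needs to finish by minute 239. Starting by 239 − 30 = minute 209 achieves that.
Since the final polish (must start by minute 209, minus 10-minute gap → minute 199) depends on it, rehearsal must finish by minute 199. Backing off its 25-minute duration gives a latest start of minute 174.
Lens checking feeds into rehearsal (must start by minute 174); so lens checking must finish by minute 174 and therefore start by minute 104.
Blocking must finish before the final polish (must start by minute 209). With a 41-minute duration, blocking must start by 209 − 41 = minute 168.
Camera build feeds lens checking (must start by minute 104); blocking (must start by minute 168, minus 10-minute gap → minute 158). Taking the minimum, camera build must finish by minute 104 and start by 104 − 54 = minute 50.
The first take must finish by minute 239; it takes 23 minutes, so it must start by 239 − 23 = minute 216.
For the lighting setup: camera build (must start by minute 50, minus 5-minute gap → minute 45); the first take (must start by minute 216, minus 10-minute gap → minute 206). The most restrictive is minute 45; with a 25-minute duration, the lighting setup must start by minute 20.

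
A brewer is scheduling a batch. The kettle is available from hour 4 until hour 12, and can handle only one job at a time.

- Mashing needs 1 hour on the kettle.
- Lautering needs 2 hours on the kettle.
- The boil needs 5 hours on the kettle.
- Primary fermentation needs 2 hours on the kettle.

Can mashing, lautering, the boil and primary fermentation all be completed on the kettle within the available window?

No

The kettle window is 12 − 4 = 8 hours.
Running back to back, the jobs need 1 + 2 + 5 + 2 = 10 hours on the kettle.
Since 10 > 8, they cannot all fit.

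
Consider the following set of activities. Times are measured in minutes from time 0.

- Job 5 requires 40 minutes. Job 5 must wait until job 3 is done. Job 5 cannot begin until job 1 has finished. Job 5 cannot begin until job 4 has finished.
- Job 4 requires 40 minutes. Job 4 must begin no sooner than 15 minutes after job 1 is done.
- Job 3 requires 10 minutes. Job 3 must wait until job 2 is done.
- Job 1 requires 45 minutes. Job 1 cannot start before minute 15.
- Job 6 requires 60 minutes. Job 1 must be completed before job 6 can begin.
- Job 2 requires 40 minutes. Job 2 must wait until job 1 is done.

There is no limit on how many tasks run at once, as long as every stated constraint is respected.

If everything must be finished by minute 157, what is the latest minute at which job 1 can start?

17

Job 5 must finish by minute 157; it takes 40 minutes, so it must start by 157 − 40 = minute 117.
Since job 5 (must start by minute 117) depends on it, job 3 must finish by minute 117. Backing off its 10-minute duration gives a latest start of minute 107.
Job 2 must finish before job 3 (must start by minute 107). With a 40-minute duration, job 2 must start by 107 − 40 = minute 67.
Job 4 must finish before job 5 (must start by minute 117). With a 40-minute duration, job 4 must start by 117 − 40 = minute 77.
To finish by minute 157, job 6 (duration 60) must start no later than minute 97.
For job 1: job 2 (must start by minute 67); job 4 (must start by minute 77, minus 15-minute gap → minute 62); job 5 (must start by minute 117); job 6 (must start by minute 97). The most restrictive is minute 62; with a 45-minute duration, job 1 must start by minute 17.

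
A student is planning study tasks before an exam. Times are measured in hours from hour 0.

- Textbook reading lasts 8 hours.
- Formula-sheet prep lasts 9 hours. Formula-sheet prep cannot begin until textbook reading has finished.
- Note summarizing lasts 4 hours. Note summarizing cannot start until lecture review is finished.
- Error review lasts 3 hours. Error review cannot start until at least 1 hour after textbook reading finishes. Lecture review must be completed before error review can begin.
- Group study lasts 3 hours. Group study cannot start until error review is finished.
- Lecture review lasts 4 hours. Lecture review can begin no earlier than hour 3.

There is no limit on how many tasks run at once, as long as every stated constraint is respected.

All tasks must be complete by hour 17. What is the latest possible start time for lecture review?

7

Group study has no dependents, so it just needs to finish by hour 17. Starting by 17 − 3 = hour 14 achieves that.
Error review has to be done before group study (must start by hour 14). That means finishing by hour 14, i.e. starting by 14 − 3 = hour 11.
Note summarizing must finish by hour 17; it takes 4 hours, so it must start by 17 − 4 = hour 13.
For lecture review: error review (must start by hour 11); note summarizing (must start by hour 13). The most restrictive is hour 11; with a 4-hour duration, lecture review must start by hour 7.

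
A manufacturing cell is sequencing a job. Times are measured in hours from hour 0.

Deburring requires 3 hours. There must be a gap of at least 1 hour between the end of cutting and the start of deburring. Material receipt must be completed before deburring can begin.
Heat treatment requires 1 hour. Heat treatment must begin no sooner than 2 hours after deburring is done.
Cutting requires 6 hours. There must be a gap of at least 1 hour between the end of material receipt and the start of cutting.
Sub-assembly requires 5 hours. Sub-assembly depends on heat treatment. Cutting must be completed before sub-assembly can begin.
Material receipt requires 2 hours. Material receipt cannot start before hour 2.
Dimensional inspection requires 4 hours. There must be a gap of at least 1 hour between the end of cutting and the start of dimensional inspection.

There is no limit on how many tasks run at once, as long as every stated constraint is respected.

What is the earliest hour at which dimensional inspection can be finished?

Material receipt cannot begin until its own release at hour 2. It runs from hour 2 to 2 + 2 = hour 4.
After material receipt (finishes hour 4, plus 1-hour gap → hour 5), cutting can start at hour 5 and finishes at hour 11.
Dimensional inspection waits on cutting (finishes hour 11, plus 1-hour gap → hour 12), so it starts at hour 12 and finishes at 12 + 4 = hour 16.

16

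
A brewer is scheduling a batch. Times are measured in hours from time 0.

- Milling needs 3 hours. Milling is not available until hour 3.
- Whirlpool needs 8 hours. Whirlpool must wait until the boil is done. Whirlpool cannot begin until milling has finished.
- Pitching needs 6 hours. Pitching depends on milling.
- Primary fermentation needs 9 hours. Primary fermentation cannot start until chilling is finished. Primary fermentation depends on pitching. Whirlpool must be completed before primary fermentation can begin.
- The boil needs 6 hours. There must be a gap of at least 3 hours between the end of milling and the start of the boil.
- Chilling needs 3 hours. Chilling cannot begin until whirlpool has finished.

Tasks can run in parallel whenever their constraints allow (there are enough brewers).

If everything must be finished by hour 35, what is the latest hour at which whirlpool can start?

15

To finish by hour 35, primary fermentation (duration 9) must start no later than hour 26.
Chilling feeds into primary fermentation (must start by hour 26); so chilling must finish by hour 26 and therefore start by hour 23.
Whirlpool has several dependents: chilling (must start by hour 23); primary fermentation (must start by hour 26). The earliest of those limits is hour 23, so whirlpool must start by 23 − 8 = hour 15.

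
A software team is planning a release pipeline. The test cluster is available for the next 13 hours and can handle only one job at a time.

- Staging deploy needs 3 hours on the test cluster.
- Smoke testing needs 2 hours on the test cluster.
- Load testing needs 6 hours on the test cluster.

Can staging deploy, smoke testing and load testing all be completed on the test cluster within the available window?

Yes

Running back to back, the jobs need 3 + 2 + 6 = 11 hours on the test cluster.
Since 11 ≤ 13, they fit within the window.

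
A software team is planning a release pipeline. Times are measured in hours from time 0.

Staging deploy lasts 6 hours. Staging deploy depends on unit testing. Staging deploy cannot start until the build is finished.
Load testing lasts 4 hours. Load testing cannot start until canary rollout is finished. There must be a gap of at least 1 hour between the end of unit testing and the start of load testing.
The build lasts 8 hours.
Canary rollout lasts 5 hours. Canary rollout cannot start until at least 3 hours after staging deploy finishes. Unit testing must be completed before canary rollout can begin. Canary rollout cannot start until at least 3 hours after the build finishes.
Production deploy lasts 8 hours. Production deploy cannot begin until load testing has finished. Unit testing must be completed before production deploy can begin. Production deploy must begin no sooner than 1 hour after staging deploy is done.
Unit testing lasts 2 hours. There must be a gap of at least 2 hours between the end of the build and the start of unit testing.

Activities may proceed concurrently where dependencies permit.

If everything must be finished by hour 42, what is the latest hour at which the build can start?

Nothing follows production deploy; the deadline of hour 42 is its only limit. It must start by 42 − 8 = hour 34.
Load testing feeds into production deploy (must start by hour 34); so load testing must finish by hour 34 and therefore start by hour 30.
Canary rollout must finish before load testing (must start by hour 30). With a 5-hour duration, canary rollout must start by 30 − 5 = hour 25.
Staging deploy feeds canary rollout (must start by hour 25, minus 3-hour gap → hour 22); production deploy (must start by hour 34, minus 1-hour gap → hour 33). Taking the minimum, staging deploy must finish by hour 22 and start by 22 − 6 = hour 16.
Unit testing has several dependents: staging deploy (must start by hour 16); canary rollout (must start by hour 25); load testing (must start by hour 30, minus 1-hour gap → hour 29); production deploy (must start by hour 34). The earliest of those limits is hour 16, so unit testing must start by 16 − 2 = hour 14.
The build feeds unit testing (must start by hour 14, minus 2-hour gap → hour 12); staging deploy (must start by hour 16); canary rollout (must start by hour 25, minus 3-hour gap → hour 22). Taking the minimum, the build must finish by hour 12 and start by 12 − 8 = hour 4.

4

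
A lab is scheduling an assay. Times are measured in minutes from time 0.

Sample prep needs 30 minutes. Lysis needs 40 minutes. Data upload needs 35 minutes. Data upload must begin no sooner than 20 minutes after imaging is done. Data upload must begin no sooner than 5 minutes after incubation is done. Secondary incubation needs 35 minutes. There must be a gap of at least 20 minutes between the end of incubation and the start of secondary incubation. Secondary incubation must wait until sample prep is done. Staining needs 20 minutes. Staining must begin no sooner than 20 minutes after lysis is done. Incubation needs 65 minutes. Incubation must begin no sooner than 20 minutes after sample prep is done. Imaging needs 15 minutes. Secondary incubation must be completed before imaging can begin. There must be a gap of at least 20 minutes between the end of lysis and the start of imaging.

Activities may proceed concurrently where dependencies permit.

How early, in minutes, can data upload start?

205

Lysis can start immediately at minute 0; it finishes at minute 40.
Sample prep can start immediately at minute 0; it finishes at minute 30.
Incubation cannot begin until sample prep (finishes minute 30, plus 20-minute gap → minute 50). It runs from minute 50 to 50 + 65 = minute 115.
For secondary incubation: incubation (finishes minute 115, plus 20-minute gap → minute 135); sample prep (finishes minute 30). Taking the maximum gives a start of minute 135, and it finishes at 135 + 35 = minute 170.
Imaging cannot start until secondary incubation (finishes minute 170); lysis (finishes minute 40, plus 20-minute gap → minute 60). The controlling bound is minute 170, so imaging finishes at 170 + 15 = minute 185.
Data upload waits on imaging (finishes minute 185, plus 20-minute gap → minute 205); incubation (finishes minute 115, plus 5-minute gap → minute 120). The latest of these is minute 205, which is the earliest data upload can start.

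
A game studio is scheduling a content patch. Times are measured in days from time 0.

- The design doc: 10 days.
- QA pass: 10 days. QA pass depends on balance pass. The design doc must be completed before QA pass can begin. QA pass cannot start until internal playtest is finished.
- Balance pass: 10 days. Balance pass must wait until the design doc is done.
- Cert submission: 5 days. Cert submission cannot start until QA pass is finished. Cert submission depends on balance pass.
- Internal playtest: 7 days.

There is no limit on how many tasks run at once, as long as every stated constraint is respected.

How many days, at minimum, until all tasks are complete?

35

Nothing blocks internal playtest, so it runs from day 0 to day 7.
Nothing blocks the design doc, so it runs from day 0 to day 10.
Balance pass waits on the design doc (finishes day 10), so it starts at day 10 and finishes at 10 + 10 = day 20.
For QA pass: balance pass (finishes day 20); the design doc (finishes day 10); internal playtest (finishes day 7). Taking the maximum gives a start of day 20, and it finishes at 20 + 10 = day 30.
Cert submission has to wait for QA pass (finishes day 30); balance pass (finishes day 20). The latest of these is day 30, so cert submission runs day 30 to 30 + 5 = day 35.
All tasks are finished once the last one completes. Finish times: The design doc at 10, Internal playtest at 7, Balance pass at 20, QA pass at 30, Cert submission at 35. The latest is day 35.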